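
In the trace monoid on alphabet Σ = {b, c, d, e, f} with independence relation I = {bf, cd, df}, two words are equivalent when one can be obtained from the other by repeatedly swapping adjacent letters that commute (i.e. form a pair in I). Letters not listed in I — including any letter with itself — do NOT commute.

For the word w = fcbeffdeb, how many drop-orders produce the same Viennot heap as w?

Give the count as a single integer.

piece 0:f — minimal
piece 1:c rests on {0:f}
piece 2:b rests on {1:c}
piece 3:e rests on {2:b}
piece 4:f rests on {3:e}
piece 5:f rests on {4:f}
piece 6:d rests on {3:e}
piece 7:e rests on {5:f, 6:d}
piece 8:b rests on {7:e}
minimal pieces: {0:f}
ways to finish when only these pieces remain (= sum over removing one remaining piece with nothing left below it):
  1 left: {8}→1
  2 left: {7,8}→1
  3 left: {5,7,8}→1  {6,7,8}→1
  4 left: {4,5,7,8}→1  {5,6,7,8}→2
  5 left: {4,5,6,7,8}→3
  6 left: {3,4,5,6,7,8}→3
  7 left: {2,3,4,5,6,7,8}→3
  placing 0:f first → 3 extensions

3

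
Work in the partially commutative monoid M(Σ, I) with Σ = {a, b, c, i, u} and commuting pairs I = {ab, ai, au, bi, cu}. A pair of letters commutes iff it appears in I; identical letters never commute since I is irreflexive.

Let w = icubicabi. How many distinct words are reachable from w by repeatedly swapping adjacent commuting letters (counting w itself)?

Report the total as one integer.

24

#0=i has no predecessor
#1=c depends on [0:i]
#2=u depends on [0:i]
#3=b depends on [1:c, 2:u]
#4=i depends on [1:c, 2:u]
#5=c depends on [3:b, 4:i]
#6=a depends on [5:c]
#7=b depends on [5:c]
#8=i depends on [5:c]
sources: [0:i]
N(rest) = Σ N(rest − s) over sources s of rest; N(one piece) = 1:
  size 1 → [6]=1  [7]=1  [8]=1
  size 2 → [6,7]=2  [6,8]=2  [7,8]=2
  size 3 → [6,7,8]=6
  size 4 → [5,6,7,8]=6
  size 5 → [3,5,6,7,8]=6  [4,5,6,7,8]=6
  size 6 → [3,4,5,6,7,8]=12
  size 7 → [1,3,4,5,6,7,8]=12  [2,3,4,5,6,7,8]=12
  first=0(i) contributes 24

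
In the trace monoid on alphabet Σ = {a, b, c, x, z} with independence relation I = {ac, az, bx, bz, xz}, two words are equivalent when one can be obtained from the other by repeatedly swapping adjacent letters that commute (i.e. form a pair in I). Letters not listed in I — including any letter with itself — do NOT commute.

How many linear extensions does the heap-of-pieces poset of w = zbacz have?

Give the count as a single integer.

0(z) covers ∅
1(b) covers ∅
2(a) covers 1:b
3(c) covers 0:z, 1:b
4(z) covers 3:c
floor of heap: 0:z, 1:b
completions by unplaced set U, small U first (add the entries for U minus each lowest piece of U):
  |U|=1: {2}:1  {4}:1
  |U|=2: {2,4}:2  {3,4}:1
  |U|=3: {0,3,4}:1  {2,3,4}:3
  start at 0(z): 3
  start at 1(b): 4
sum over floor = 7

7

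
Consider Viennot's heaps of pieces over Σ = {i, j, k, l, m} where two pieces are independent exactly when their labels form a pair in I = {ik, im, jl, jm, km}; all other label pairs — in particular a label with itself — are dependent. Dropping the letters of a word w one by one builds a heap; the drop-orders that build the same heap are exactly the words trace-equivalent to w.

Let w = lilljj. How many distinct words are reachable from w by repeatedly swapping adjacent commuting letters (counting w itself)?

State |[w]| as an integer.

drop 0:l onto floor
drop 1:i onto {0:l}
drop 2:l onto {1:i}
drop 3:l onto {2:l}
drop 4:j onto {1:i}
drop 5:j onto {4:j}
ground layer = {0:l}
drop-orders for the pieces not yet dropped (sum over which currently-grounded one goes next):
  1 to go: {3} 1  {5} 1
  2 to go: {2,3} 1  {3,5} 2  {4,5} 1
  3 to go: {2,3,5} 3  {3,4,5} 3
  4 to go: {2,3,4,5} 6
  if 0:l drops first: 6 orders

6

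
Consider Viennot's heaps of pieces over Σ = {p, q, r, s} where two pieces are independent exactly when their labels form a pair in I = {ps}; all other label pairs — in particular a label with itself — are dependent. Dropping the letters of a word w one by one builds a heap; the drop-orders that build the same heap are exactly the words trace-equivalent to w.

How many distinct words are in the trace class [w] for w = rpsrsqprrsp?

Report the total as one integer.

4

drop 0:r onto floor
drop 1:p onto {0:r}
drop 2:s onto {0:r}
drop 3:r onto {1:p, 2:s}
drop 4:s onto {3:r}
drop 5:q onto {4:s}
drop 6:p onto {5:q}
drop 7:r onto {6:p}
drop 8:r onto {7:r}
drop 9:s onto {8:r}
drop 10:p onto {8:r}
ground layer = {0:r}
drop-orders for the pieces not yet dropped (sum over which currently-grounded one goes next):
  1 to go: {9} 1  {10} 1
  2 to go: {9,10} 2
  3 to go: {8,9,10} 2
  4 to go: {7,8,9,10} 2
  5 to go: {6,7,8,9,10} 2
  6 to go: {5,6,7,8,9,10} 2
  7 to go: {4,5,6,7,8,9,10} 2
  8 to go: {3,4,5,6,7,8,9,10} 2
  9 to go: {1,3,4,5,6,7,8,9,10} 2  {2,3,4,5,6,7,8,9,10} 2
  if 0:r drops first: 4 orders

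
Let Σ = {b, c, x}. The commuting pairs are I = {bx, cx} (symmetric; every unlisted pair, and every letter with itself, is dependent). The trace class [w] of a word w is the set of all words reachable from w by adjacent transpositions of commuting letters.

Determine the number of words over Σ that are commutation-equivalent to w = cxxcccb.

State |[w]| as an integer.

0(c) covers ∅
1(x) covers ∅
2(x) covers 1:x
3(c) covers 0:c
4(c) covers 3:c
5(c) covers 4:c
6(b) covers 5:c
floor of heap: 0:c, 1:x
completions by unplaced set U, small U first (add the entries for U minus each lowest piece of U):
  |U|=1: {2}:1  {6}:1
  |U|=2: {1,2}:1  {2,6}:2  {5,6}:1
  |U|=3: {1,2,6}:3  {2,5,6}:3  {4,5,6}:1
  |U|=4: {1,2,5,6}:6  {2,4,5,6}:4  {3,4,5,6}:1
  |U|=5: {0,3,4,5,6}:1  {1,2,4,5,6}:10  {2,3,4,5,6}:5
  start at 0(c): 15
  start at 1(x): 6
sum over floor = 21

21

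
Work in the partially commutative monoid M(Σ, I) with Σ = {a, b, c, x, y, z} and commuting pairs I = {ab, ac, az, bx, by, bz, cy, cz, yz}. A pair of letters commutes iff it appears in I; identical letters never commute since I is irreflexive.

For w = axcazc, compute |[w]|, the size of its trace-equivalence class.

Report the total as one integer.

12

#0=a has no predecessor
#1=x depends on [0:a]
#2=c depends on [1:x]
#3=a depends on [1:x]
#4=z depends on [1:x]
#5=c depends on [2:c]
sources: [0:a]
N(rest) = Σ N(rest − s) over sources s of rest; N(one piece) = 1:
  size 1 → [3]=1  [4]=1  [5]=1
  size 2 → [2,5]=1  [3,4]=2  [3,5]=2  [4,5]=2
  size 3 → [2,3,5]=3  [2,4,5]=3  [3,4,5]=6
  size 4 → [2,3,4,5]=12
  first=0(a) contributes 12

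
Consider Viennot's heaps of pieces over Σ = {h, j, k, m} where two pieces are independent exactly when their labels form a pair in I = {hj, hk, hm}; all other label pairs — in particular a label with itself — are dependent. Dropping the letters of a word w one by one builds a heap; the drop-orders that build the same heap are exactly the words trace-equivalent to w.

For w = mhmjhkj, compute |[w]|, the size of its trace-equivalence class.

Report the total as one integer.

0(m) covers ∅
1(h) covers ∅
2(m) covers 0:m
3(j) covers 2:m
4(h) covers 1:h
5(k) covers 3:j
6(j) covers 5:k
floor of heap: 0:m, 1:h
completions by unplaced set U, small U first (add the entries for U minus each lowest piece of U):
  |U|=1: {4}:1  {6}:1
  |U|=2: {1,4}:1  {4,6}:2  {5,6}:1
  |U|=3: {1,4,6}:3  {3,5,6}:1  {4,5,6}:3
  |U|=4: {1,4,5,6}:6  {2,3,5,6}:1  {3,4,5,6}:4
  |U|=5: {0,2,3,5,6}:1  {1,3,4,5,6}:10  {2,3,4,5,6}:5
  start at 0(m): 15
  start at 1(h): 6
sum over floor = 21

21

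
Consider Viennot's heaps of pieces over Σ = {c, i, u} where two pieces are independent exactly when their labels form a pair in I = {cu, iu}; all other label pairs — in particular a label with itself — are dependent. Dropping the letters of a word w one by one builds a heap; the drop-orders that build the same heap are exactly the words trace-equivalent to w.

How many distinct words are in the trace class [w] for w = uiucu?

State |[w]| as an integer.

10

#0=u has no predecessor
#1=i has no predecessor
#2=u depends on [0:u]
#3=c depends on [1:i]
#4=u depends on [2:u]
sources: [0:u, 1:i]
N(rest) = Σ N(rest − s) over sources s of rest; N(one piece) = 1:
  size 1 → [3]=1  [4]=1
  size 2 → [1,3]=1  [2,4]=1  [3,4]=2
  size 3 → [0,2,4]=1  [1,3,4]=3  [2,3,4]=3
  first=0(u) contributes 6
  first=1(i) contributes 4
|[w]| = 10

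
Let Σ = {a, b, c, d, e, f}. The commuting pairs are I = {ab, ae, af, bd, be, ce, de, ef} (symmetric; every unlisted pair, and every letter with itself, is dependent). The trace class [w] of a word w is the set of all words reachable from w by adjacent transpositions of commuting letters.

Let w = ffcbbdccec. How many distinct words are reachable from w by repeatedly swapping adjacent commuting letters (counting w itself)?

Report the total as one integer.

30

drop 0:f onto floor
drop 1:f onto {0:f}
drop 2:c onto {1:f}
drop 3:b onto {2:c}
drop 4:b onto {3:b}
drop 5:d onto {2:c}
drop 6:c onto {4:b, 5:d}
drop 7:c onto {6:c}
drop 8:e onto floor
drop 9:c onto {7:c}
ground layer = {0:f, 8:e}
drop-orders for the pieces not yet dropped (sum over which currently-grounded one goes next):
  1 to go: {8} 1  {9} 1
  2 to go: {7,9} 1  {8,9} 2
  3 to go: {6,7,9} 1  {7,8,9} 3
  4 to go: {4,6,7,9} 1  {5,6,7,9} 1  {6,7,8,9} 4
  5 to go: {3,4,6,7,9} 1  {4,5,6,7,9} 2  {4,6,7,8,9} 5  {5,6,7,8,9} 5
  6 to go: {3,4,5,6,7,9} 3  {3,4,6,7,8,9} 6  {4,5,6,7,8,9} 12
  7 to go: {2,3,4,5,6,7,9} 3  {3,4,5,6,7,8,9} 21
  8 to go: {1,2,3,4,5,6,7,9} 3  {2,3,4,5,6,7,8,9} 24
  if 0:f drops first: 27 orders
  if 8:e drops first: 3 orders
heap linearizations: 30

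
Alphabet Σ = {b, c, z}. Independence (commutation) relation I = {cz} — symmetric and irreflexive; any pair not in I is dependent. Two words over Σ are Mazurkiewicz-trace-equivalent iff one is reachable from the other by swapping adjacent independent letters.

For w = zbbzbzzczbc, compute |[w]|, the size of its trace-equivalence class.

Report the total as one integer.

piece 0:z — minimal
piece 1:b rests on {0:z}
piece 2:b rests on {1:b}
piece 3:z rests on {2:b}
piece 4:b rests on {3:z}
piece 5:z rests on {4:b}
piece 6:z rests on {5:z}
piece 7:c rests on {4:b}
piece 8:z rests on {6:z}
piece 9:b rests on {7:c, 8:z}
piece 10:c rests on {9:b}
minimal pieces: {0:z}
ways to finish when only these pieces remain (= sum over removing one remaining piece with nothing left below it):
  1 left: {10}→1
  2 left: {9,10}→1
  3 left: {7,9,10}→1  {8,9,10}→1
  4 left: {6,8,9,10}→1  {7,8,9,10}→2
  5 left: {5,6,8,9,10}→1  {6,7,8,9,10}→3
  6 left: {5,6,7,8,9,10}→4
  7 left: {4,5,6,7,8,9,10}→4
  8 left: {3,4,5,6,7,8,9,10}→4
  9 left: {2,3,4,5,6,7,8,9,10}→4
  placing 0:z first → 4 extensions

4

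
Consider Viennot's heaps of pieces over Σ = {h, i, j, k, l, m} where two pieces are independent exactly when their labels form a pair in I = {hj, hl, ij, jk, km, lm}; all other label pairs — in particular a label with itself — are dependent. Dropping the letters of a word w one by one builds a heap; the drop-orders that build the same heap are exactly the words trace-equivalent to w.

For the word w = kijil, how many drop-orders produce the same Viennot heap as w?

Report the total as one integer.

4

piece 0:k — minimal
piece 1:i rests on {0:k}
piece 2:j — minimal
piece 3:i rests on {1:i}
piece 4:l rests on {2:j, 3:i}
minimal pieces: {0:k, 2:j}
ways to finish when only these pieces remain (= sum over removing one remaining piece with nothing left below it):
  1 left: {4}→1
  2 left: {2,4}→1  {3,4}→1
  3 left: {1,3,4}→1  {2,3,4}→2
  placing 0:k first → 3 extensions
  placing 2:j first → 1 extensions
total linear extensions = 4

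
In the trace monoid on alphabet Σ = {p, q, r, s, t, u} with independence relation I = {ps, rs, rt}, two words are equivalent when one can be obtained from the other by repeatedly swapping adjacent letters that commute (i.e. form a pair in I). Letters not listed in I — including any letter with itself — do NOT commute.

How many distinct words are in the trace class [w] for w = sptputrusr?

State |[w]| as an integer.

8

drop 0:s onto floor
drop 1:p onto floor
drop 2:t onto {0:s, 1:p}
drop 3:p onto {2:t}
drop 4:u onto {3:p}
drop 5:t onto {4:u}
drop 6:r onto {4:u}
drop 7:u onto {5:t, 6:r}
drop 8:s onto {7:u}
drop 9:r onto {7:u}
ground layer = {0:s, 1:p}
drop-orders for the pieces not yet dropped (sum over which currently-grounded one goes next):
  1 to go: {8} 1  {9} 1
  2 to go: {8,9} 2
  3 to go: {7,8,9} 2
  4 to go: {5,7,8,9} 2  {6,7,8,9} 2
  5 to go: {5,6,7,8,9} 4
  6 to go: {4,5,6,7,8,9} 4
  7 to go: {3,4,5,6,7,8,9} 4
  8 to go: {2,3,4,5,6,7,8,9} 4
  if 0:s drops first: 4 orders
  if 1:p drops first: 4 orders
heap linearizations: 8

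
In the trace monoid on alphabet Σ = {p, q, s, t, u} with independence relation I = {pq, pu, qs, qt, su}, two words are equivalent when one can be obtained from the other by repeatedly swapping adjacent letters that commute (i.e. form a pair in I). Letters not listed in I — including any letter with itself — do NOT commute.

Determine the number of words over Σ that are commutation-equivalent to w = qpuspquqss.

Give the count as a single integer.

piece 0:q — minimal
piece 1:p — minimal
piece 2:u rests on {0:q}
piece 3:s rests on {1:p}
piece 4:p rests on {3:s}
piece 5:q rests on {2:u}
piece 6:u rests on {5:q}
piece 7:q rests on {6:u}
piece 8:s rests on {4:p}
piece 9:s rests on {8:s}
minimal pieces: {0:q, 1:p}
ways to finish when only these pieces remain (= sum over removing one remaining piece with nothing left below it):
  1 left: {7}→1  {9}→1
  2 left: {6,7}→1  {7,9}→2  {8,9}→1
  3 left: {4,8,9}→1  {5,6,7}→1  {6,7,9}→3  {7,8,9}→3
  4 left: {2,5,6,7}→1  {3,4,8,9}→1  {4,7,8,9}→4  {5,6,7,9}→4  {6,7,8,9}→6
  5 left: {0,2,5,6,7}→1  {1,3,4,8,9}→1  {2,5,6,7,9}→5  {3,4,7,8,9}→5  {4,6,7,8,9}→10  {5,6,7,8,9}→10
  6 left: {0,2,5,6,7,9}→6  {1,3,4,7,8,9}→6  {2,5,6,7,8,9}→15  {3,4,6,7,8,9}→15  {4,5,6,7,8,9}→20
  7 left: {0,2,5,6,7,8,9}→21  {1,3,4,6,7,8,9}→21  {2,4,5,6,7,8,9}→35  {3,4,5,6,7,8,9}→35
  8 left: {0,2,4,5,6,7,8,9}→56  {1,3,4,5,6,7,8,9}→56  {2,3,4,5,6,7,8,9}→70
  placing 0:q first → 126 extensions
  placing 1:p first → 126 extensions
total linear extensions = 252

252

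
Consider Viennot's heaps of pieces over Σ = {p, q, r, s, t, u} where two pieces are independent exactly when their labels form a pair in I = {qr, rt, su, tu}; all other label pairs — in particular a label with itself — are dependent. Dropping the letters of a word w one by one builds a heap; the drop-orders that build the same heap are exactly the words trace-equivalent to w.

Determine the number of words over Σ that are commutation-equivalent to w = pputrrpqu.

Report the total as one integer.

4

#0=p has no predecessor
#1=p depends on [0:p]
#2=u depends on [1:p]
#3=t depends on [1:p]
#4=r depends on [2:u]
#5=r depends on [4:r]
#6=p depends on [3:t, 5:r]
#7=q depends on [6:p]
#8=u depends on [7:q]
sources: [0:p]
N(rest) = Σ N(rest − s) over sources s of rest; N(one piece) = 1:
  size 1 → [8]=1
  size 2 → [7,8]=1
  size 3 → [6,7,8]=1
  size 4 → [3,6,7,8]=1  [5,6,7,8]=1
  size 5 → [3,5,6,7,8]=2  [4,5,6,7,8]=1
  size 6 → [2,4,5,6,7,8]=1  [3,4,5,6,7,8]=3
  size 7 → [2,3,4,5,6,7,8]=4
  first=0(p) contributes 4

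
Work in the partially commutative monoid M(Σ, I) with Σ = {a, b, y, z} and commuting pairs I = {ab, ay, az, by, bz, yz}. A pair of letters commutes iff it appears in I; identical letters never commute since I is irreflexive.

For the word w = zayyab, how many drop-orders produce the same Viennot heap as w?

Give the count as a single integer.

180

piece 0:z — minimal
piece 1:a — minimal
piece 2:y — minimal
piece 3:y rests on {2:y}
piece 4:a rests on {1:a}
piece 5:b — minimal
minimal pieces: {0:z, 1:a, 2:y, 5:b}
ways to finish when only these pieces remain (= sum over removing one remaining piece with nothing left below it):
  1 left: {0}→1  {3}→1  {4}→1  {5}→1
  2 left: {0,3}→2  {0,4}→2  {0,5}→2  {1,4}→1  {2,3}→1  {3,4}→2  {3,5}→2  {4,5}→2
  3 left: {0,1,4}→3  {0,2,3}→3  {0,3,4}→6  {0,3,5}→6  {0,4,5}→6  {1,3,4}→3  {1,4,5}→3  {2,3,4}→3  {2,3,5}→3  {3,4,5}→6
  4 left: {0,1,3,4}→12  {0,1,4,5}→12  {0,2,3,4}→12  {0,2,3,5}→12  {0,3,4,5}→24  {1,2,3,4}→6  {1,3,4,5}→12  {2,3,4,5}→12
  placing 0:z first → 30 extensions
  placing 1:a first → 60 extensions
  placing 2:y first → 60 extensions
  placing 5:b first → 30 extensions
total linear extensions = 180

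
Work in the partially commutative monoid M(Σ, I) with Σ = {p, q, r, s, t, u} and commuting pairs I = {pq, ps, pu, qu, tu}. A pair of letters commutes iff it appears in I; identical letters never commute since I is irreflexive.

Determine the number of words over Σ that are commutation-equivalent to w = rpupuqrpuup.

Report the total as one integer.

180

0(r) covers ∅
1(p) covers 0:r
2(u) covers 0:r
3(p) covers 1:p
4(u) covers 2:u
5(q) covers 0:r
6(r) covers 3:p, 4:u, 5:q
7(p) covers 6:r
8(u) covers 6:r
9(u) covers 8:u
10(p) covers 7:p
floor of heap: 0:r
completions by unplaced set U, small U first (add the entries for U minus each lowest piece of U):
  |U|=1: {9}:1  {10}:1
  |U|=2: {7,10}:1  {8,9}:1  {9,10}:2
  |U|=3: {7,9,10}:3  {8,9,10}:3
  |U|=4: {7,8,9,10}:6
  |U|=5: {6,7,8,9,10}:6
  |U|=6: {3,6,7,8,9,10}:6  {4,6,7,8,9,10}:6  {5,6,7,8,9,10}:6
  |U|=7: {1,3,6,7,8,9,10}:6  {2,4,6,7,8,9,10}:6  {3,4,6,7,8,9,10}:12  {3,5,6,7,8,9,10}:12  {4,5,6,7,8,9,10}:12
  |U|=8: {1,3,4,6,7,8,9,10}:18  {1,3,5,6,7,8,9,10}:18  {2,3,4,6,7,8,9,10}:18  {2,4,5,6,7,8,9,10}:18  {3,4,5,6,7,8,9,10}:36
  |U|=9: {1,2,3,4,6,7,8,9,10}:36  {1,3,4,5,6,7,8,9,10}:72  {2,3,4,5,6,7,8,9,10}:72
  start at 0(r): 180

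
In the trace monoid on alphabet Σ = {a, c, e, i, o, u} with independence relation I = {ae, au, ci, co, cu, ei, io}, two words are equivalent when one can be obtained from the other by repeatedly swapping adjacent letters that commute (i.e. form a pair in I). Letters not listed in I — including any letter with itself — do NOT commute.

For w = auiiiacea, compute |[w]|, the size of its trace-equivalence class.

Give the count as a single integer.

4

piece 0:a — minimal
piece 1:u — minimal
piece 2:i rests on {0:a, 1:u}
piece 3:i rests on {2:i}
piece 4:i rests on {3:i}
piece 5:a rests on {4:i}
piece 6:c rests on {5:a}
piece 7:e rests on {6:c}
piece 8:a rests on {6:c}
minimal pieces: {0:a, 1:u}
ways to finish when only these pieces remain (= sum over removing one remaining piece with nothing left below it):
  1 left: {7}→1  {8}→1
  2 left: {7,8}→2
  3 left: {6,7,8}→2
  4 left: {5,6,7,8}→2
  5 left: {4,5,6,7,8}→2
  6 left: {3,4,5,6,7,8}→2
  7 left: {2,3,4,5,6,7,8}→2
  placing 0:a first → 2 extensions
  placing 1:u first → 2 extensions
total linear extensions = 4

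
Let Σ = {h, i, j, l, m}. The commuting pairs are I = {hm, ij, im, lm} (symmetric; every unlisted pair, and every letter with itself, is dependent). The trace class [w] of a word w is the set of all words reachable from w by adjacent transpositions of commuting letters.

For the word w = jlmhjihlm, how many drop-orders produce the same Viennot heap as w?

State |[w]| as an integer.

24

#0=j has no predecessor
#1=l depends on [0:j]
#2=m depends on [0:j]
#3=h depends on [1:l]
#4=j depends on [2:m, 3:h]
#5=i depends on [3:h]
#6=h depends on [4:j, 5:i]
#7=l depends on [6:h]
#8=m depends on [4:j]
sources: [0:j]
N(rest) = Σ N(rest − s) over sources s of rest; N(one piece) = 1:
  size 1 → [7]=1  [8]=1
  size 2 → [6,7]=1  [7,8]=2
  size 3 → [5,6,7]=1  [6,7,8]=3
  size 4 → [4,6,7,8]=3  [5,6,7,8]=4
  size 5 → [2,4,6,7,8]=3  [4,5,6,7,8]=7
  size 6 → [2,4,5,6,7,8]=10  [3,4,5,6,7,8]=7
  size 7 → [1,3,4,5,6,7,8]=7  [2,3,4,5,6,7,8]=17
  first=0(j) contributes 24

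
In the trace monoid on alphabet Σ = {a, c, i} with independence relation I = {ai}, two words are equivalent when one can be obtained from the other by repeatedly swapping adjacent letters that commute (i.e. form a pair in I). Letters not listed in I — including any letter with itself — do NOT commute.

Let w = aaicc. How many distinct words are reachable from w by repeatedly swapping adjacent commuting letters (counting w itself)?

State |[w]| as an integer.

drop 0:a onto floor
drop 1:a onto {0:a}
drop 2:i onto floor
drop 3:c onto {1:a, 2:i}
drop 4:c onto {3:c}
ground layer = {0:a, 2:i}
drop-orders for the pieces not yet dropped (sum over which currently-grounded one goes next):
  1 to go: {4} 1
  2 to go: {3,4} 1
  3 to go: {1,3,4} 1  {2,3,4} 1
  if 0:a drops first: 2 orders
  if 2:i drops first: 1 orders
heap linearizations: 3

3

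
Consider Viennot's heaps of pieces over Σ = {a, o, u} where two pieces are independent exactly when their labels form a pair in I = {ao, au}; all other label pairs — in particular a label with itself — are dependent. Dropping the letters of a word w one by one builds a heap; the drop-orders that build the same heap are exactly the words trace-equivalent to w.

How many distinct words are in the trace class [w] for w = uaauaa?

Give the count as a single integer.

15

0(u) covers ∅
1(a) covers ∅
2(a) covers 1:a
3(u) covers 0:u
4(a) covers 2:a
5(a) covers 4:a
floor of heap: 0:u, 1:a
completions by unplaced set U, small U first (add the entries for U minus each lowest piece of U):
  |U|=1: {3}:1  {5}:1
  |U|=2: {0,3}:1  {3,5}:2  {4,5}:1
  |U|=3: {0,3,5}:3  {2,4,5}:1  {3,4,5}:3
  |U|=4: {0,3,4,5}:6  {1,2,4,5}:1  {2,3,4,5}:4
  start at 0(u): 5
  start at 1(a): 10
sum over floor = 15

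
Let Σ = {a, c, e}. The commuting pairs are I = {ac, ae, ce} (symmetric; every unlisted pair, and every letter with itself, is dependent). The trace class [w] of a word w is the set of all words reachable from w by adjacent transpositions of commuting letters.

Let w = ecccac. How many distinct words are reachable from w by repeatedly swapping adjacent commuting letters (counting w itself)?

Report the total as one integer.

30

piece 0:e — minimal
piece 1:c — minimal
piece 2:c rests on {1:c}
piece 3:c rests on {2:c}
piece 4:a — minimal
piece 5:c rests on {3:c}
minimal pieces: {0:e, 1:c, 4:a}
ways to finish when only these pieces remain (= sum over removing one remaining piece with nothing left below it):
  1 left: {0}→1  {4}→1  {5}→1
  2 left: {0,4}→2  {0,5}→2  {3,5}→1  {4,5}→2
  3 left: {0,3,5}→3  {0,4,5}→6  {2,3,5}→1  {3,4,5}→3
  4 left: {0,2,3,5}→4  {0,3,4,5}→12  {1,2,3,5}→1  {2,3,4,5}→4
  placing 0:e first → 5 extensions
  placing 1:c first → 20 extensions
  placing 4:a first → 5 extensions
total linear extensions = 30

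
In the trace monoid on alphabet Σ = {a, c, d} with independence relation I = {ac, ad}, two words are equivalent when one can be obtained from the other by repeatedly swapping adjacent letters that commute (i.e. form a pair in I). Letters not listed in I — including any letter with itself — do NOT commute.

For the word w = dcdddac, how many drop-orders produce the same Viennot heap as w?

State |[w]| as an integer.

0(d) covers ∅
1(c) covers 0:d
2(d) covers 1:c
3(d) covers 2:d
4(d) covers 3:d
5(a) covers ∅
6(c) covers 4:d
floor of heap: 0:d, 5:a
completions by unplaced set U, small U first (add the entries for U minus each lowest piece of U):
  |U|=1: {5}:1  {6}:1
  |U|=2: {4,6}:1  {5,6}:2
  |U|=3: {3,4,6}:1  {4,5,6}:3
  |U|=4: {2,3,4,6}:1  {3,4,5,6}:4
  |U|=5: {1,2,3,4,6}:1  {2,3,4,5,6}:5
  start at 0(d): 6
  start at 5(a): 1
sum over floor = 7

7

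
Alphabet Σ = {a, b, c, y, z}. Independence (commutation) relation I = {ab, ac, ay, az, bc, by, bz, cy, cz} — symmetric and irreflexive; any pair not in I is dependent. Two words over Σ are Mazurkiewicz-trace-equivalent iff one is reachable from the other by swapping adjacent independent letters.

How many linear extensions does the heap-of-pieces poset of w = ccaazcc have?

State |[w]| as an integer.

105

#0=c has no predecessor
#1=c depends on [0:c]
#2=a has no predecessor
#3=a depends on [2:a]
#4=z has no predecessor
#5=c depends on [1:c]
#6=c depends on [5:c]
sources: [0:c, 2:a, 4:z]
N(rest) = Σ N(rest − s) over sources s of rest; N(one piece) = 1:
  size 1 → [3]=1  [4]=1  [6]=1
  size 2 → [2,3]=1  [3,4]=2  [3,6]=2  [4,6]=2  [5,6]=1
  size 3 → [1,5,6]=1  [2,3,4]=3  [2,3,6]=3  [3,4,6]=6  [3,5,6]=3  [4,5,6]=3
  size 4 → [0,1,5,6]=1  [1,3,5,6]=4  [1,4,5,6]=4  [2,3,4,6]=12  [2,3,5,6]=6  [3,4,5,6]=12
  size 5 → [0,1,3,5,6]=5  [0,1,4,5,6]=5  [1,2,3,5,6]=10  [1,3,4,5,6]=20  [2,3,4,5,6]=30
  first=0(c) contributes 60
  first=2(a) contributes 30
  first=4(z) contributes 15
|[w]| = 105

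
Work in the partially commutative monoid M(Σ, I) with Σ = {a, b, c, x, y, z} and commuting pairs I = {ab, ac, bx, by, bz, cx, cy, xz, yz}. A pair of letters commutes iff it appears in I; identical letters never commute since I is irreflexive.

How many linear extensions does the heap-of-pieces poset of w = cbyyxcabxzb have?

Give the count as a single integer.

piece 0:c — minimal
piece 1:b rests on {0:c}
piece 2:y — minimal
piece 3:y rests on {2:y}
piece 4:x rests on {3:y}
piece 5:c rests on {1:b}
piece 6:a rests on {4:x}
piece 7:b rests on {5:c}
piece 8:x rests on {6:a}
piece 9:z rests on {5:c, 6:a}
piece 10:b rests on {7:b}
minimal pieces: {0:c, 2:y}
ways to finish when only these pieces remain (= sum over removing one remaining piece with nothing left below it):
  1 left: {8}→1  {9}→1  {10}→1
  2 left: {7,10}→1  {8,9}→2  {8,10}→2  {9,10}→2
  3 left: {6,8,9}→2  {7,8,10}→3  {7,9,10}→3  {8,9,10}→6
  4 left: {4,6,8,9}→2  {5,7,9,10}→3  {6,8,9,10}→8  {7,8,9,10}→12
  5 left: {1,5,7,9,10}→3  {3,4,6,8,9}→2  {4,6,8,9,10}→10  {5,7,8,9,10}→15  {6,7,8,9,10}→20
  6 left: {0,1,5,7,9,10}→3  {1,5,7,8,9,10}→18  {2,3,4,6,8,9}→2  {3,4,6,8,9,10}→12  {4,6,7,8,9,10}→30  {5,6,7,8,9,10}→35
  7 left: {0,1,5,7,8,9,10}→21  {1,5,6,7,8,9,10}→53  {2,3,4,6,8,9,10}→14  {3,4,6,7,8,9,10}→42  {4,5,6,7,8,9,10}→65
  8 left: {0,1,5,6,7,8,9,10}→74  {1,4,5,6,7,8,9,10}→118  {2,3,4,6,7,8,9,10}→56  {3,4,5,6,7,8,9,10}→107
  9 left: {0,1,4,5,6,7,8,9,10}→192  {1,3,4,5,6,7,8,9,10}→225  {2,3,4,5,6,7,8,9,10}→163
  placing 0:c first → 388 extensions
  placing 2:y first → 417 extensions
total linear extensions = 805

805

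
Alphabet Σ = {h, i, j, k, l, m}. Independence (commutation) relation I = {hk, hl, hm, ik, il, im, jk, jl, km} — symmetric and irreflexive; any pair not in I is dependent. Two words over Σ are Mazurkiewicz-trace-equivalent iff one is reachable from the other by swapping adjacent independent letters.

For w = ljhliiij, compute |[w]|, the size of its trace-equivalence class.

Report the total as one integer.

28

#0=l has no predecessor
#1=j has no predecessor
#2=h depends on [1:j]
#3=l depends on [0:l]
#4=i depends on [2:h]
#5=i depends on [4:i]
#6=i depends on [5:i]
#7=j depends on [6:i]
sources: [0:l, 1:j]
N(rest) = Σ N(rest − s) over sources s of rest; N(one piece) = 1:
  size 1 → [3]=1  [7]=1
  size 2 → [0,3]=1  [3,7]=2  [6,7]=1
  size 3 → [0,3,7]=3  [3,6,7]=3  [5,6,7]=1
  size 4 → [0,3,6,7]=6  [3,5,6,7]=4  [4,5,6,7]=1
  size 5 → [0,3,5,6,7]=10  [2,4,5,6,7]=1  [3,4,5,6,7]=5
  size 6 → [0,3,4,5,6,7]=15  [1,2,4,5,6,7]=1  [2,3,4,5,6,7]=6
  first=0(l) contributes 7
  first=1(j) contributes 21
|[w]| = 28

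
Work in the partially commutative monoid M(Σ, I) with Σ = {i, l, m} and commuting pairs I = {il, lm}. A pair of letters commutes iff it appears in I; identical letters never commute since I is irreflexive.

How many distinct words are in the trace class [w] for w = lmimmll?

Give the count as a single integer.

35

#0=l has no predecessor
#1=m has no predecessor
#2=i depends on [1:m]
#3=m depends on [2:i]
#4=m depends on [3:m]
#5=l depends on [0:l]
#6=l depends on [5:l]
sources: [0:l, 1:m]
N(rest) = Σ N(rest − s) over sources s of rest; N(one piece) = 1:
  size 1 → [4]=1  [6]=1
  size 2 → [3,4]=1  [4,6]=2  [5,6]=1
  size 3 → [0,5,6]=1  [2,3,4]=1  [3,4,6]=3  [4,5,6]=3
  size 4 → [0,4,5,6]=4  [1,2,3,4]=1  [2,3,4,6]=4  [3,4,5,6]=6
  size 5 → [0,3,4,5,6]=10  [1,2,3,4,6]=5  [2,3,4,5,6]=10
  first=0(l) contributes 15
  first=1(m) contributes 20
|[w]| = 35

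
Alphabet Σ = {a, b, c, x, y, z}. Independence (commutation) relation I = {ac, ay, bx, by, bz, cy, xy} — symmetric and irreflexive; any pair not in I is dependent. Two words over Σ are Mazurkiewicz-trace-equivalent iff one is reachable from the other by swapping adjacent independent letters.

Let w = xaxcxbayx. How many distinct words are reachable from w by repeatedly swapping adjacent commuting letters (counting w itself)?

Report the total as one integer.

18

0(x) covers ∅
1(a) covers 0:x
2(x) covers 1:a
3(c) covers 2:x
4(x) covers 3:c
5(b) covers 3:c
6(a) covers 4:x, 5:b
7(y) covers ∅
8(x) covers 6:a
floor of heap: 0:x, 7:y
completions by unplaced set U, small U first (add the entries for U minus each lowest piece of U):
  |U|=1: {7}:1  {8}:1
  |U|=2: {6,8}:1  {7,8}:2
  |U|=3: {4,6,8}:1  {5,6,8}:1  {6,7,8}:3
  |U|=4: {4,5,6,8}:2  {4,6,7,8}:4  {5,6,7,8}:4
  |U|=5: {3,4,5,6,8}:2  {4,5,6,7,8}:10
  |U|=6: {2,3,4,5,6,8}:2  {3,4,5,6,7,8}:12
  |U|=7: {1,2,3,4,5,6,8}:2  {2,3,4,5,6,7,8}:14
  start at 0(x): 16
  start at 7(y): 2
sum over floor = 18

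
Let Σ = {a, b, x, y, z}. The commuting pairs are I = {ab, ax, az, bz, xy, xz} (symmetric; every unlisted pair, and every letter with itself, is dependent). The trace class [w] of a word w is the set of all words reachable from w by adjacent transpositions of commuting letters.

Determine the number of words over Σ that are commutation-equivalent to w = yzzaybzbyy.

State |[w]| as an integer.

0(y) covers ∅
1(z) covers 0:y
2(z) covers 1:z
3(a) covers 0:y
4(y) covers 2:z, 3:a
5(b) covers 4:y
6(z) covers 4:y
7(b) covers 5:b
8(y) covers 6:z, 7:b
9(y) covers 8:y
floor of heap: 0:y
completions by unplaced set U, small U first (add the entries for U minus each lowest piece of U):
  |U|=1: {9}:1
  |U|=2: {8,9}:1
  |U|=3: {6,8,9}:1  {7,8,9}:1
  |U|=4: {5,7,8,9}:1  {6,7,8,9}:2
  |U|=5: {5,6,7,8,9}:3
  |U|=6: {4,5,6,7,8,9}:3
  |U|=7: {2,4,5,6,7,8,9}:3  {3,4,5,6,7,8,9}:3
  |U|=8: {1,2,4,5,6,7,8,9}:3  {2,3,4,5,6,7,8,9}:6
  start at 0(y): 9

9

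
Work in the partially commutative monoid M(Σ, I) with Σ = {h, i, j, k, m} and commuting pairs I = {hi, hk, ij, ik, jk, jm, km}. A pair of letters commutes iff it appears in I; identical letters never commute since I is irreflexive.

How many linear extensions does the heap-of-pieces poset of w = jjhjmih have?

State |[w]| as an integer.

drop 0:j onto floor
drop 1:j onto {0:j}
drop 2:h onto {1:j}
drop 3:j onto {2:h}
drop 4:m onto {2:h}
drop 5:i onto {4:m}
drop 6:h onto {3:j, 4:m}
ground layer = {0:j}
drop-orders for the pieces not yet dropped (sum over which currently-grounded one goes next):
  1 to go: {5} 1  {6} 1
  2 to go: {3,6} 1  {5,6} 2
  3 to go: {3,5,6} 3  {4,5,6} 2
  4 to go: {3,4,5,6} 5
  5 to go: {2,3,4,5,6} 5
  if 0:j drops first: 5 orders

5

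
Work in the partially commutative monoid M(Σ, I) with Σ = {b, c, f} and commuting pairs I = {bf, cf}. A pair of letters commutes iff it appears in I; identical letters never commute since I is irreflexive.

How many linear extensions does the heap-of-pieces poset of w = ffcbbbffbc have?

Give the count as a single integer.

drop 0:f onto floor
drop 1:f onto {0:f}
drop 2:c onto floor
drop 3:b onto {2:c}
drop 4:b onto {3:b}
drop 5:b onto {4:b}
drop 6:f onto {1:f}
drop 7:f onto {6:f}
drop 8:b onto {5:b}
drop 9:c onto {8:b}
ground layer = {0:f, 2:c}
drop-orders for the pieces not yet dropped (sum over which currently-grounded one goes next):
  1 to go: {7} 1  {9} 1
  2 to go: {6,7} 1  {7,9} 2  {8,9} 1
  3 to go: {1,6,7} 1  {5,8,9} 1  {6,7,9} 3  {7,8,9} 3
  4 to go: {0,1,6,7} 1  {1,6,7,9} 4  {4,5,8,9} 1  {5,7,8,9} 4  {6,7,8,9} 6
  5 to go: {0,1,6,7,9} 5  {1,6,7,8,9} 10  {3,4,5,8,9} 1  {4,5,7,8,9} 5  {5,6,7,8,9} 10
  6 to go: {0,1,6,7,8,9} 15  {1,5,6,7,8,9} 20  {2,3,4,5,8,9} 1  {3,4,5,7,8,9} 6  {4,5,6,7,8,9} 15
  7 to go: {0,1,5,6,7,8,9} 35  {1,4,5,6,7,8,9} 35  {2,3,4,5,7,8,9} 7  {3,4,5,6,7,8,9} 21
  8 to go: {0,1,4,5,6,7,8,9} 70  {1,3,4,5,6,7,8,9} 56  {2,3,4,5,6,7,8,9} 28
  if 0:f drops first: 84 orders
  if 2:c drops first: 126 orders
heap linearizations: 210

210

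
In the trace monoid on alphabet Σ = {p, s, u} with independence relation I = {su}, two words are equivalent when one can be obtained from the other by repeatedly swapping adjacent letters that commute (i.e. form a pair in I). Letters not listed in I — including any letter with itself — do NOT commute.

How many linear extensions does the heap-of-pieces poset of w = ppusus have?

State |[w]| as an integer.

piece 0:p — minimal
piece 1:p rests on {0:p}
piece 2:u rests on {1:p}
piece 3:s rests on {1:p}
piece 4:u rests on {2:u}
piece 5:s rests on {3:s}
minimal pieces: {0:p}
ways to finish when only these pieces remain (= sum over removing one remaining piece with nothing left below it):
  1 left: {4}→1  {5}→1
  2 left: {2,4}→1  {3,5}→1  {4,5}→2
  3 left: {2,4,5}→3  {3,4,5}→3
  4 left: {2,3,4,5}→6
  placing 0:p first → 6 extensions

6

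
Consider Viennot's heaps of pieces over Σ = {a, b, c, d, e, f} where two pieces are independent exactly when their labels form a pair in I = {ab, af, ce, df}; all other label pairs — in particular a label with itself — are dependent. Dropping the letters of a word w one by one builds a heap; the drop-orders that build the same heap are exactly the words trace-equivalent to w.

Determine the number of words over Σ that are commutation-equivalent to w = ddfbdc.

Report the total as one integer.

3

0(d) covers ∅
1(d) covers 0:d
2(f) covers ∅
3(b) covers 1:d, 2:f
4(d) covers 3:b
5(c) covers 4:d
floor of heap: 0:d, 2:f
completions by unplaced set U, small U first (add the entries for U minus each lowest piece of U):
  |U|=1: {5}:1
  |U|=2: {4,5}:1
  |U|=3: {3,4,5}:1
  |U|=4: {1,3,4,5}:1  {2,3,4,5}:1
  start at 0(d): 2
  start at 2(f): 1
sum over floor = 3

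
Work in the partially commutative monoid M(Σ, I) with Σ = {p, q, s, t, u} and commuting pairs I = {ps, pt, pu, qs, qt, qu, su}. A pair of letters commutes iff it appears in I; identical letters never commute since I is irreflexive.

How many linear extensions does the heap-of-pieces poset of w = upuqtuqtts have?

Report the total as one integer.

#0=u has no predecessor
#1=p has no predecessor
#2=u depends on [0:u]
#3=q depends on [1:p]
#4=t depends on [2:u]
#5=u depends on [4:t]
#6=q depends on [3:q]
#7=t depends on [5:u]
#8=t depends on [7:t]
#9=s depends on [8:t]
sources: [0:u, 1:p]
N(rest) = Σ N(rest − s) over sources s of rest; N(one piece) = 1:
  size 1 → [6]=1  [9]=1
  size 2 → [3,6]=1  [6,9]=2  [8,9]=1
  size 3 → [1,3,6]=1  [3,6,9]=3  [6,8,9]=3  [7,8,9]=1
  size 4 → [1,3,6,9]=4  [3,6,8,9]=6  [5,7,8,9]=1  [6,7,8,9]=4
  size 5 → [1,3,6,8,9]=10  [3,6,7,8,9]=10  [4,5,7,8,9]=1  [5,6,7,8,9]=5
  size 6 → [1,3,6,7,8,9]=20  [2,4,5,7,8,9]=1  [3,5,6,7,8,9]=15  [4,5,6,7,8,9]=6
  size 7 → [0,2,4,5,7,8,9]=1  [1,3,5,6,7,8,9]=35  [2,4,5,6,7,8,9]=7  [3,4,5,6,7,8,9]=21
  size 8 → [0,2,4,5,6,7,8,9]=8  [1,3,4,5,6,7,8,9]=56  [2,3,4,5,6,7,8,9]=28
  first=0(u) contributes 84
  first=1(p) contributes 36
|[w]| = 120

120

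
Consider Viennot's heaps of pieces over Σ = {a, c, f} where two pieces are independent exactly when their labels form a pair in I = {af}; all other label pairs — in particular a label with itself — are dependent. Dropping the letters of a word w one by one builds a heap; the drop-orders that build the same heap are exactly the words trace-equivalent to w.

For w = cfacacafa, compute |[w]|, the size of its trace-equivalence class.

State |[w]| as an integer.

#0=c has no predecessor
#1=f depends on [0:c]
#2=a depends on [0:c]
#3=c depends on [1:f, 2:a]
#4=a depends on [3:c]
#5=c depends on [4:a]
#6=a depends on [5:c]
#7=f depends on [5:c]
#8=a depends on [6:a]
sources: [0:c]
N(rest) = Σ N(rest − s) over sources s of rest; N(one piece) = 1:
  size 1 → [7]=1  [8]=1
  size 2 → [6,8]=1  [7,8]=2
  size 3 → [6,7,8]=3
  size 4 → [5,6,7,8]=3
  size 5 → [4,5,6,7,8]=3
  size 6 → [3,4,5,6,7,8]=3
  size 7 → [1,3,4,5,6,7,8]=3  [2,3,4,5,6,7,8]=3
  first=0(c) contributes 6

6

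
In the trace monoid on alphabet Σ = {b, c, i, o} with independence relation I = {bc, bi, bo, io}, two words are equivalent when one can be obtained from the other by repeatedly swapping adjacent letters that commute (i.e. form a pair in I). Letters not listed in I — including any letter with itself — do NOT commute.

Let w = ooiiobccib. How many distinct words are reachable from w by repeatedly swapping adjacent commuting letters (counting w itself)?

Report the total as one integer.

0(o) covers ∅
1(o) covers 0:o
2(i) covers ∅
3(i) covers 2:i
4(o) covers 1:o
5(b) covers ∅
6(c) covers 3:i, 4:o
7(c) covers 6:c
8(i) covers 7:c
9(b) covers 5:b
floor of heap: 0:o, 2:i, 5:b
completions by unplaced set U, small U first (add the entries for U minus each lowest piece of U):
  |U|=1: {8}:1  {9}:1
  |U|=2: {5,9}:1  {7,8}:1  {8,9}:2
  |U|=3: {5,8,9}:3  {6,7,8}:1  {7,8,9}:3
  |U|=4: {3,6,7,8}:1  {4,6,7,8}:1  {5,7,8,9}:6  {6,7,8,9}:4
  |U|=5: {1,4,6,7,8}:1  {2,3,6,7,8}:1  {3,4,6,7,8}:2  {3,6,7,8,9}:5  {4,6,7,8,9}:5  {5,6,7,8,9}:10
  |U|=6: {0,1,4,6,7,8}:1  {1,3,4,6,7,8}:3  {1,4,6,7,8,9}:6  {2,3,4,6,7,8}:3  {2,3,6,7,8,9}:6  {3,4,6,7,8,9}:12  {3,5,6,7,8,9}:15  {4,5,6,7,8,9}:15
  |U|=7: {0,1,3,4,6,7,8}:4  {0,1,4,6,7,8,9}:7  {1,2,3,4,6,7,8}:6  {1,3,4,6,7,8,9}:21  {1,4,5,6,7,8,9}:21  {2,3,4,6,7,8,9}:21  {2,3,5,6,7,8,9}:21  {3,4,5,6,7,8,9}:42
  |U|=8: {0,1,2,3,4,6,7,8}:10  {0,1,3,4,6,7,8,9}:32  {0,1,4,5,6,7,8,9}:28  {1,2,3,4,6,7,8,9}:48  {1,3,4,5,6,7,8,9}:84  {2,3,4,5,6,7,8,9}:84
  start at 0(o): 216
  start at 2(i): 144
  start at 5(b): 90
sum over floor = 450

450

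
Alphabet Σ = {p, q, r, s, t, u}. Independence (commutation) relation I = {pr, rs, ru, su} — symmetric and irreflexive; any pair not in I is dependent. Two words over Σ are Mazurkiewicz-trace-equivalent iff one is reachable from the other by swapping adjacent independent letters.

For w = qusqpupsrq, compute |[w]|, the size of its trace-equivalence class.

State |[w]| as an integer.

0(q) covers ∅
1(u) covers 0:q
2(s) covers 0:q
3(q) covers 1:u, 2:s
4(p) covers 3:q
5(u) covers 4:p
6(p) covers 5:u
7(s) covers 6:p
8(r) covers 3:q
9(q) covers 7:s, 8:r
floor of heap: 0:q
completions by unplaced set U, small U first (add the entries for U minus each lowest piece of U):
  |U|=1: {9}:1
  |U|=2: {7,9}:1  {8,9}:1
  |U|=3: {6,7,9}:1  {7,8,9}:2
  |U|=4: {5,6,7,9}:1  {6,7,8,9}:3
  |U|=5: {4,5,6,7,9}:1  {5,6,7,8,9}:4
  |U|=6: {4,5,6,7,8,9}:5
  |U|=7: {3,4,5,6,7,8,9}:5
  |U|=8: {1,3,4,5,6,7,8,9}:5  {2,3,4,5,6,7,8,9}:5
  start at 0(q): 10

10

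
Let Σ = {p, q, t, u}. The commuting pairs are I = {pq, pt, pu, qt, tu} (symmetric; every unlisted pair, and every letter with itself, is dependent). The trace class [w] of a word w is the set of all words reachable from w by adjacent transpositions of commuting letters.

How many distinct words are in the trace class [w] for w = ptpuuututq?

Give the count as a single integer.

0(p) covers ∅
1(t) covers ∅
2(p) covers 0:p
3(u) covers ∅
4(u) covers 3:u
5(u) covers 4:u
6(t) covers 1:t
7(u) covers 5:u
8(t) covers 6:t
9(q) covers 7:u
floor of heap: 0:p, 1:t, 3:u
completions by unplaced set U, small U first (add the entries for U minus each lowest piece of U):
  |U|=1: {2}:1  {8}:1  {9}:1
  |U|=2: {0,2}:1  {2,8}:2  {2,9}:2  {6,8}:1  {7,9}:1  {8,9}:2
  |U|=3: {0,2,8}:3  {0,2,9}:3  {1,6,8}:1  {2,6,8}:3  {2,7,9}:3  {2,8,9}:6  {5,7,9}:1  {6,8,9}:3  {7,8,9}:3
  |U|=4: {0,2,6,8}:6  {0,2,7,9}:6  {0,2,8,9}:12  {1,2,6,8}:4  {1,6,8,9}:4  {2,5,7,9}:4  {2,6,8,9}:12  {2,7,8,9}:12  {4,5,7,9}:1  {5,7,8,9}:4  {6,7,8,9}:6
  |U|=5: {0,1,2,6,8}:10  {0,2,5,7,9}:10  {0,2,6,8,9}:30  {0,2,7,8,9}:30  {1,2,6,8,9}:20  {1,6,7,8,9}:10  {2,4,5,7,9}:5  {2,5,7,8,9}:20  {2,6,7,8,9}:30  {3,4,5,7,9}:1  {4,5,7,8,9}:5  {5,6,7,8,9}:10
  |U|=6: {0,1,2,6,8,9}:60  {0,2,4,5,7,9}:15  {0,2,5,7,8,9}:60  {0,2,6,7,8,9}:90  {1,2,6,7,8,9}:60  {1,5,6,7,8,9}:20  {2,3,4,5,7,9}:6  {2,4,5,7,8,9}:30  {2,5,6,7,8,9}:60  {3,4,5,7,8,9}:6  {4,5,6,7,8,9}:15
  |U|=7: {0,1,2,6,7,8,9}:210  {0,2,3,4,5,7,9}:21  {0,2,4,5,7,8,9}:105  {0,2,5,6,7,8,9}:210  {1,2,5,6,7,8,9}:140  {1,4,5,6,7,8,9}:35  {2,3,4,5,7,8,9}:42  {2,4,5,6,7,8,9}:105  {3,4,5,6,7,8,9}:21
  |U|=8: {0,1,2,5,6,7,8,9}:560  {0,2,3,4,5,7,8,9}:168  {0,2,4,5,6,7,8,9}:420  {1,2,4,5,6,7,8,9}:280  {1,3,4,5,6,7,8,9}:56  {2,3,4,5,6,7,8,9}:168
  start at 0(p): 504
  start at 1(t): 756
  start at 3(u): 1260
sum over floor = 2520

2520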